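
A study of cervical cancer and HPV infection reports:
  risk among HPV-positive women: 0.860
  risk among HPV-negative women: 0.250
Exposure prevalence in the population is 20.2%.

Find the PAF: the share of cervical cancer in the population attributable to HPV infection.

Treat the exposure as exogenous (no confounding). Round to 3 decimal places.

Let p₁ = 0.86, p₀ = 0.25.
Overall risk P(Y=1) = π·p₁ + (1−π)·p₀ = 0.202×0.86 + 0.798×0.25 = 0.37322.
Under exogeneity, PAF = [P(Y=1) − p₀] / P(Y=1).
PAF = (0.37322 − 0.25) / 0.37322 ≈ 0.3302

PAF ≈ 0.330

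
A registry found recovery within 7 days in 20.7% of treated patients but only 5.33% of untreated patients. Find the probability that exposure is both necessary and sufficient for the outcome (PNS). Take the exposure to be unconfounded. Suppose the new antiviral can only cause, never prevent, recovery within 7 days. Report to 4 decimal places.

p₁ = 0.207, p₀ = 0.0533.
Under exogeneity and monotonicity, PNS = p₁ − p₀.
PNS = 0.207 − 0.0533 = 0.1537

PNS ≈ 0.1537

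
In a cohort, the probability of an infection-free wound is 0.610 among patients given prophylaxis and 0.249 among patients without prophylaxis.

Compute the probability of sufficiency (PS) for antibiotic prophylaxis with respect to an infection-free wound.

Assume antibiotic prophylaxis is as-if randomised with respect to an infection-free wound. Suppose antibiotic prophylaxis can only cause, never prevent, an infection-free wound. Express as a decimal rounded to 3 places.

PS ≈ 0.481

Let p₁ = 0.61, p₀ = 0.249.
Under exogeneity and monotonicity, PS = (p₁ − p₀) / (1 − p₀).
PS = (0.61 − 0.249) / (1 − 0.249) = 0.361 / 0.751 ≈ 0.4807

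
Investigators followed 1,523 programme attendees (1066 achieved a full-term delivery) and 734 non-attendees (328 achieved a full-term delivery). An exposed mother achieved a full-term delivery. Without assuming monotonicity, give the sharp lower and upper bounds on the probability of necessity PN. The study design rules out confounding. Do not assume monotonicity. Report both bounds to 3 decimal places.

p₁ = P(outcome | exposed) = 1066/1523 = 0.69993
p₀ = P(outcome | unexposed) = 328/734 = 0.44687
Under exogeneity alone the bounds on PN are max{0,(p₁−p₀)/p₁} ≤ PN ≤ min{1,(1−p₀)/p₁}.
  lower = (p₁ − p₀)/p₁ = 0.25307 / 0.69993 ≈ 0.3616
  upper = min{1, (1 − p₀)/p₁} = 0.55313 / 0.69993 ≈ 0.7903

0.362 ≤ PN ≤ 0.790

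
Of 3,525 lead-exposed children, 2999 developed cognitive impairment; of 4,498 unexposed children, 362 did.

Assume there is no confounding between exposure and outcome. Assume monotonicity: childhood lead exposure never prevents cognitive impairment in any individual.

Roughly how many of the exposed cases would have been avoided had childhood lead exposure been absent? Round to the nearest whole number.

p₁ = P(outcome | exposed) = 2999/3525 = 0.85078
p₀ = P(outcome | unexposed) = 362/4498 = 0.08048
PN = (p₁ − p₀)/p₁ = (0.85078 − 0.08048) / 0.85078 ≈ 0.90540.
Attributable cases ≈ PN × (exposed cases) = 0.90540 × 2999 ≈ 2715.31.

about 2715 cases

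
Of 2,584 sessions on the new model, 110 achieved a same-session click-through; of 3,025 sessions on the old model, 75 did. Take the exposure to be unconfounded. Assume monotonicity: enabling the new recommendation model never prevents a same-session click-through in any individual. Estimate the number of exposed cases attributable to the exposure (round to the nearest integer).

about 46 cases

p₁ = P(outcome | exposed) = 110/2584 = 0.04257
p₀ = P(outcome | unexposed) = 75/3025 = 0.024793
PN = (p₁ − p₀)/p₁ = (0.04257 − 0.024793) / 0.04257 ≈ 0.41758.
Attributable cases ≈ PN × (exposed cases) = 0.41758 × 110 ≈ 45.93.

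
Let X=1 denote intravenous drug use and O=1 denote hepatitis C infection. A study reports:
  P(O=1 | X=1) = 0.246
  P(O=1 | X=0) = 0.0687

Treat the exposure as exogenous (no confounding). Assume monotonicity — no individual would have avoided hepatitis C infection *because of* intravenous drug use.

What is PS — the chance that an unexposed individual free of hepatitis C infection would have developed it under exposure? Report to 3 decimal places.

PS ≈ 0.190

Let p₁ = 0.246, p₀ = 0.0687.
Under exogeneity and monotonicity, PS = (p₁ − p₀) / (1 − p₀).
PS = (0.246 − 0.0687) / (1 − 0.0687) = 0.1773 / 0.9313 ≈ 0.1904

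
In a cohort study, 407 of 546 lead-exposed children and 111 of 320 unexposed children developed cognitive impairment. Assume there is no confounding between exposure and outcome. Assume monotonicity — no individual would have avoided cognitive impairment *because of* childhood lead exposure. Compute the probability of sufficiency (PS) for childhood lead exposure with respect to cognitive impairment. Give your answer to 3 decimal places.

PS ≈ 0.610

p₁ = P(outcome | exposed) = 407/546 = 0.74542
p₀ = P(outcome | unexposed) = 111/320 = 0.34687
Under exogeneity and monotonicity, PS = (p₁ − p₀) / (1 − p₀).
PS = (0.74542 − 0.34687) / (1 − 0.34687) = 0.39855 / 0.65312 ≈ 0.6102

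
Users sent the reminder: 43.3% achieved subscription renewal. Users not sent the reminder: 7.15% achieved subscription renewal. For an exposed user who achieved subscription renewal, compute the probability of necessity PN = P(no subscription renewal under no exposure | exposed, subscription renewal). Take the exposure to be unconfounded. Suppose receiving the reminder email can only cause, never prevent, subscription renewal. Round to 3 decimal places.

p₁ = 0.433, p₀ = 0.0715.
Under exogeneity and monotonicity, PN = (p₁ − p₀) / p₁.
PN = (0.433 − 0.0715) / 0.433 = 0.3615 / 0.433 ≈ 0.8349

PN ≈ 0.835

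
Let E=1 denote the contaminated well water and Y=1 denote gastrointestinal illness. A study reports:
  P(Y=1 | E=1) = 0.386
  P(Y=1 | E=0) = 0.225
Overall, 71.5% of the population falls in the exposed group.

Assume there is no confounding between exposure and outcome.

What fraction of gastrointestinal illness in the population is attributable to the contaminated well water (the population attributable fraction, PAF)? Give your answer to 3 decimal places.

Let p₁ = 0.386, p₀ = 0.225.
Overall risk P(Y=1) = π·p₁ + (1−π)·p₀ = 0.715×0.386 + 0.285×0.225 = 0.34012.
Under exogeneity, PAF = [P(Y=1) − p₀] / P(Y=1).
PAF = (0.34012 − 0.225) / 0.34012 ≈ 0.3385

PAF ≈ 0.338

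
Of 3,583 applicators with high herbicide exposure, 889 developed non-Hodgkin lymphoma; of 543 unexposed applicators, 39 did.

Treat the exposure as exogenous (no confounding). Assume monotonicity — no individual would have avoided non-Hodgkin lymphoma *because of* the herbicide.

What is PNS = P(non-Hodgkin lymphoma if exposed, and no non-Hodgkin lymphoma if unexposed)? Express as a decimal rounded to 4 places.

PNS ≈ 0.1763

p₁ = P(outcome | exposed) = 889/3583 = 0.24812
p₀ = P(outcome | unexposed) = 39/543 = 0.071823
Under exogeneity and monotonicity, PNS = p₁ − p₀.
PNS = 0.24812 − 0.071823 = 0.17629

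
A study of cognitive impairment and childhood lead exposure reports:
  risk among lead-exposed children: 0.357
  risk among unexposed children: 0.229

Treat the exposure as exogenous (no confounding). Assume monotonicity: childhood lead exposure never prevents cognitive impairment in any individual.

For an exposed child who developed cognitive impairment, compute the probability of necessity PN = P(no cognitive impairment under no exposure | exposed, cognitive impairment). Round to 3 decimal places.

PN ≈ 0.359

Let p₁ = 0.357, p₀ = 0.229.
Under exogeneity and monotonicity, PN = (p₁ − p₀) / p₁.
PN = (0.357 − 0.229) / 0.357 = 0.128 / 0.357 ≈ 0.3585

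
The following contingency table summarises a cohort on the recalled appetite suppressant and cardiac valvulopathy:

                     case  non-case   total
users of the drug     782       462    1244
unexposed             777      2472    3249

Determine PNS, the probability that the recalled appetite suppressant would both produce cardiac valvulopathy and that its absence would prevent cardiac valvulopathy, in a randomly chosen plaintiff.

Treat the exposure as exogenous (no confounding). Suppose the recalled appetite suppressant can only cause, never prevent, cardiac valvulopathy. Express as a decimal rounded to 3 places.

p₁ = P(outcome | exposed) = 782/1244 = 0.62862
p₀ = P(outcome | unexposed) = 777/3249 = 0.23915
Under exogeneity and monotonicity, PNS = p₁ − p₀.
PNS = 0.62862 − 0.23915 = 0.38947

PNS ≈ 0.389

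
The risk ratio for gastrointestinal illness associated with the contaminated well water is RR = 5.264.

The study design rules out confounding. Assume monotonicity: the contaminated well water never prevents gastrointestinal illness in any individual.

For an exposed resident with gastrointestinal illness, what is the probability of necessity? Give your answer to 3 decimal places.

Under exogeneity and monotonicity, PN = (RR − 1) / RR = 1 − 1/RR.
PN = (5.264 − 1) / 5.264 = 4.264 / 5.264 ≈ 0.8100

PN ≈ 0.810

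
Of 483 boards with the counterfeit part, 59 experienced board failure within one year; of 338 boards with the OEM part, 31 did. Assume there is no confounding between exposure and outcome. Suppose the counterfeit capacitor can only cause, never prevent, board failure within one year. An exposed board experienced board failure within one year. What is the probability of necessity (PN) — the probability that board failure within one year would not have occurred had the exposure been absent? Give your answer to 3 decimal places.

p₁ = P(outcome | exposed) = 59/483 = 0.12215
p₀ = P(outcome | unexposed) = 31/338 = 0.091716
Under exogeneity and monotonicity, PN = (p₁ − p₀) / p₁.
PN = (0.12215 − 0.091716) / 0.12215 = 0.030437 / 0.12215 ≈ 0.2492

PN ≈ 0.249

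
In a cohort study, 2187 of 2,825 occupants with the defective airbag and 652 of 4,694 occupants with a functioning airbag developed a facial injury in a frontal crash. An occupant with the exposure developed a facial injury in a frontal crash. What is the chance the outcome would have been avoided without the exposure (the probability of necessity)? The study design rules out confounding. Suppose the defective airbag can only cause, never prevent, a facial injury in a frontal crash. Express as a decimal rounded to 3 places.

p₁ = P(outcome | exposed) = 2187/2825 = 0.77416
p₀ = P(outcome | unexposed) = 652/4694 = 0.1389
Under exogeneity and monotonicity, PN = (p₁ − p₀) / p₁.
PN = (0.77416 − 0.1389) / 0.77416 = 0.63526 / 0.77416 ≈ 0.8206

PN ≈ 0.821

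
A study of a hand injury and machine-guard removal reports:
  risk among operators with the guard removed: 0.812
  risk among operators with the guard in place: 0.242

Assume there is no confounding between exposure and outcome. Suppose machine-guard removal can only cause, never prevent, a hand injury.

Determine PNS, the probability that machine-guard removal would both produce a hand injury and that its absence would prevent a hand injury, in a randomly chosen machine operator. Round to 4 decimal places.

PNS ≈ 0.5700

Let p₁ = 0.812, p₀ = 0.242.
Under exogeneity and monotonicity, PNS = p₁ − p₀.
PNS = 0.812 − 0.242 = 0.57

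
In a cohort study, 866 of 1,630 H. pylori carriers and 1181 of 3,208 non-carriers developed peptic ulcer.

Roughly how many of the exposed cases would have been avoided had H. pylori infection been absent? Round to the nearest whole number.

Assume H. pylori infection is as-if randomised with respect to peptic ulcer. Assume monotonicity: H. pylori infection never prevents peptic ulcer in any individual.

p₁ = P(outcome | exposed) = 866/1630 = 0.53129
p₀ = P(outcome | unexposed) = 1181/3208 = 0.36814
PN = (p₁ − p₀)/p₁ = (0.53129 − 0.36814) / 0.53129 ≈ 0.30708.
Attributable cases ≈ PN × (exposed cases) = 0.30708 × 866 ≈ 265.93.

about 266 cases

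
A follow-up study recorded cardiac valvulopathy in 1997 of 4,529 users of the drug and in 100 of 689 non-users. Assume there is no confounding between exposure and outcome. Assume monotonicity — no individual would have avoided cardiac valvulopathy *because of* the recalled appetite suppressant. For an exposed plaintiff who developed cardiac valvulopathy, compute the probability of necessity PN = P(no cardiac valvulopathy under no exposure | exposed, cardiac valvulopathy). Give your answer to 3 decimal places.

PN ≈ 0.671

p₁ = P(outcome | exposed) = 1997/4529 = 0.44094
p₀ = P(outcome | unexposed) = 100/689 = 0.14514
Under exogeneity and monotonicity, PN = (p₁ − p₀) / p₁.
PN = (0.44094 − 0.14514) / 0.44094 = 0.2958 / 0.44094 ≈ 0.6708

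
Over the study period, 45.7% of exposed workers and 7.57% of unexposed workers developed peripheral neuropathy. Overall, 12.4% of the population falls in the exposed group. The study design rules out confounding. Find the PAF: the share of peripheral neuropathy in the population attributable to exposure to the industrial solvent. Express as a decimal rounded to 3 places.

p₁ = 0.457, p₀ = 0.0757.
Overall risk P(Y=1) = π·p₁ + (1−π)·p₀ = 0.124×0.457 + 0.876×0.0757 = 0.12298.
Under exogeneity, PAF = [P(Y=1) − p₀] / P(Y=1).
PAF = (0.12298 − 0.0757) / 0.12298 ≈ 0.3845

PAF ≈ 0.384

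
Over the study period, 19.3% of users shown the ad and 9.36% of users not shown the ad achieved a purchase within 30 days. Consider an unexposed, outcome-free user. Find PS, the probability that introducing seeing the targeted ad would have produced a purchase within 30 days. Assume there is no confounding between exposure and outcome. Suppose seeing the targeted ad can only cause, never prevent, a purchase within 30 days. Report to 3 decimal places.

PS ≈ 0.110

p₁ = 0.193, p₀ = 0.0936.
Under exogeneity and monotonicity, PS = (p₁ − p₀) / (1 − p₀).
PS = (0.193 − 0.0936) / (1 − 0.0936) = 0.0994 / 0.9064 ≈ 0.1097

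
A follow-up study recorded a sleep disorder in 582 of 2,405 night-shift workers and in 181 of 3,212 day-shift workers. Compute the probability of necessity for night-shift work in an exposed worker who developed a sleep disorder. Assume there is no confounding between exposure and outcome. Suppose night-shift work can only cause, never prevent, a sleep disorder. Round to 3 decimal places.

PN ≈ 0.767

p₁ = P(outcome | exposed) = 582/2405 = 0.242
p₀ = P(outcome | unexposed) = 181/3212 = 0.056351
Under exogeneity and monotonicity, PN = (p₁ − p₀) / p₁.
PN = (0.242 − 0.056351) / 0.242 = 0.18564 / 0.242 ≈ 0.7671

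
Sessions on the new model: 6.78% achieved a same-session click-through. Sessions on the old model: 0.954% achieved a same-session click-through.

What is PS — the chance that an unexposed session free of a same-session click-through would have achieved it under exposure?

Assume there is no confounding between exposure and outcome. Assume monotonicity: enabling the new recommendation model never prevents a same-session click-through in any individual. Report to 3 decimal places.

p₁ = 0.0678, p₀ = 0.00954.
Under exogeneity and monotonicity, PS = (p₁ − p₀) / (1 − p₀).
PS = (0.0678 − 0.00954) / (1 − 0.00954) = 0.05826 / 0.99046 ≈ 0.0588

PS ≈ 0.059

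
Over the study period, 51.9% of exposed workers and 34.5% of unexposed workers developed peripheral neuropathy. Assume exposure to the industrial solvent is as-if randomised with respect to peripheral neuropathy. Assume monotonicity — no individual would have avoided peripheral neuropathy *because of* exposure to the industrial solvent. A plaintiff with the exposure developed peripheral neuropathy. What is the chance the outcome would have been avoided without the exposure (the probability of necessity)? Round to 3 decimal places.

p₁ = 0.519, p₀ = 0.345.
Under exogeneity and monotonicity, PN = (p₁ − p₀) / p₁.
PN = (0.519 − 0.345) / 0.519 = 0.174 / 0.519 ≈ 0.3353

PN ≈ 0.335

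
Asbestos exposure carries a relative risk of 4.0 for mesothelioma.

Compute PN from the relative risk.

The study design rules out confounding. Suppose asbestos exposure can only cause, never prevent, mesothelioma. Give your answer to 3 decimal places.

Under exogeneity and monotonicity, PN = (RR − 1) / RR = 1 − 1/RR.
PN = (4.0 − 1) / 4.0 = 3 / 4.0 ≈ 0.7500

PN ≈ 0.750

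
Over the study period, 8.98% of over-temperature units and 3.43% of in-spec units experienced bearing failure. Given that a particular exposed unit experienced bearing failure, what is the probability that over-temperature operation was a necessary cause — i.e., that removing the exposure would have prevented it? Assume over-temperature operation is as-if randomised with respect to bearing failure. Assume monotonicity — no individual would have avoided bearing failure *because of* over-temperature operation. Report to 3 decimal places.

PN ≈ 0.618

p₁ = 0.0898, p₀ = 0.0343.
Under exogeneity and monotonicity, PN = (p₁ − p₀) / p₁.
PN = (0.0898 − 0.0343) / 0.0898 = 0.0555 / 0.0898 ≈ 0.6180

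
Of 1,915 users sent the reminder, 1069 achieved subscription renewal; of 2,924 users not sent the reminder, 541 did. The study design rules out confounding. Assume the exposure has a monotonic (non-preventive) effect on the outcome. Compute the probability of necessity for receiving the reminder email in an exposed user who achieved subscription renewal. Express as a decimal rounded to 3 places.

p₁ = P(outcome | exposed) = 1069/1915 = 0.55822
p₀ = P(outcome | unexposed) = 541/2924 = 0.18502
Under exogeneity and monotonicity, PN = (p₁ − p₀) / p₁.
PN = (0.55822 − 0.18502) / 0.55822 = 0.3732 / 0.55822 ≈ 0.6686

PN ≈ 0.669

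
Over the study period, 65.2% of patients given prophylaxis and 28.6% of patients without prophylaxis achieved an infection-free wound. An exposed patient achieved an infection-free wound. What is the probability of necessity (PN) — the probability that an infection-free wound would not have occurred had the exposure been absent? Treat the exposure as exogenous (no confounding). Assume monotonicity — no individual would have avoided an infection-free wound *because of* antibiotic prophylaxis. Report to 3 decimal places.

p₁ = 0.652, p₀ = 0.286.
Under exogeneity and monotonicity, PN = (p₁ − p₀) / p₁.
PN = (0.652 − 0.286) / 0.652 = 0.366 / 0.652 ≈ 0.5613

PN ≈ 0.561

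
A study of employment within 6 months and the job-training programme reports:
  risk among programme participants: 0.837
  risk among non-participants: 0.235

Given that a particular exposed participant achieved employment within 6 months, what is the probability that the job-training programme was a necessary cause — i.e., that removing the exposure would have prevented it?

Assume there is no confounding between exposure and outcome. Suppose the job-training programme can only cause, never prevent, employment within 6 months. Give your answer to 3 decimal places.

PN ≈ 0.719

Let p₁ = 0.837, p₀ = 0.235.
Under exogeneity and monotonicity, PN = (p₁ − p₀) / p₁.
PN = (0.837 − 0.235) / 0.837 = 0.602 / 0.837 ≈ 0.7192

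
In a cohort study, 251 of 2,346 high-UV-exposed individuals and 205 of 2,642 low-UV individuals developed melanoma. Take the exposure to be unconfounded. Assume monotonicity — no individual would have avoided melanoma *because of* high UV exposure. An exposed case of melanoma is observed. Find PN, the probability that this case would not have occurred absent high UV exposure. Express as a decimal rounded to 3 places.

PN ≈ 0.275

p₁ = P(outcome | exposed) = 251/2346 = 0.10699
p₀ = P(outcome | unexposed) = 205/2642 = 0.077593
Under exogeneity and monotonicity, PN = (p₁ − p₀) / p₁.
PN = (0.10699 − 0.077593) / 0.10699 = 0.029398 / 0.10699 ≈ 0.2748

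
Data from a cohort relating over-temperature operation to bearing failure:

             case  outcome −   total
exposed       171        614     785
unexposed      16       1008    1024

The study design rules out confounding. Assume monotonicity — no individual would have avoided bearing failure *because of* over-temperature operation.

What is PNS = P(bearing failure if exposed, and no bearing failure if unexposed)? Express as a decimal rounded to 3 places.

PNS ≈ 0.202

p₁ = P(outcome | exposed) = 171/785 = 0.21783
p₀ = P(outcome | unexposed) = 16/1024 = 0.015625
Under exogeneity and monotonicity, PNS = p₁ − p₀.
PNS = 0.21783 − 0.015625 = 0.20221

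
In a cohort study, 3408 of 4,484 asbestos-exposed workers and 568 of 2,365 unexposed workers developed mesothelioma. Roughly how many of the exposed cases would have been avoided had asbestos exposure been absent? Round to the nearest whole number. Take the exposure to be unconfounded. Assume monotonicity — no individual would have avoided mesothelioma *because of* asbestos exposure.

about 2331 cases

p₁ = P(outcome | exposed) = 3408/4484 = 0.76004
p₀ = P(outcome | unexposed) = 568/2365 = 0.24017
PN = (p₁ − p₀)/p₁ = (0.76004 − 0.24017) / 0.76004 ≈ 0.68400.
Attributable cases ≈ PN × (exposed cases) = 0.68400 × 3408 ≈ 2331.08.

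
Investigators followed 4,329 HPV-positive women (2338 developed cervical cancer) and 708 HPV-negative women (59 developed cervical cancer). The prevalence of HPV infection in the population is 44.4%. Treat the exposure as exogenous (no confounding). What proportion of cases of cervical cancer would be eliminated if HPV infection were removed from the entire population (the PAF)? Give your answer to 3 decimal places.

PAF ≈ 0.709

p₁ = P(outcome | exposed) = 2338/4329 = 0.54008
p₀ = P(outcome | unexposed) = 59/708 = 0.083333
Overall risk P(Y=1) = π·p₁ + (1−π)·p₀ = 0.444×0.54008 + 0.556×0.083333 = 0.28613.
Under exogeneity, PAF = [P(Y=1) − p₀] / P(Y=1).
PAF = (0.28613 − 0.083333) / 0.28613 ≈ 0.7088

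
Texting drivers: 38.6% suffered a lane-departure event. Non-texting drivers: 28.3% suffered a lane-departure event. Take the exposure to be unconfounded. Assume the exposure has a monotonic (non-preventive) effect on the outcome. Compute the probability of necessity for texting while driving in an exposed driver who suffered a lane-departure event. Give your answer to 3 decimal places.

PN ≈ 0.267

p₁ = 0.386, p₀ = 0.283.
Under exogeneity and monotonicity, PN = (p₁ − p₀) / p₁.
PN = (0.386 − 0.283) / 0.386 = 0.103 / 0.386 ≈ 0.2668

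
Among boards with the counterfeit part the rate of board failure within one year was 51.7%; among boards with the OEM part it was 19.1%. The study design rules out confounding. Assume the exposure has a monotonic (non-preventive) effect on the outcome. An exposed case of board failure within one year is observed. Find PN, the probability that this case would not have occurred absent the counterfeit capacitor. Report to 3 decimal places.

p₁ = 0.517, p₀ = 0.191.
Under exogeneity and monotonicity, PN = (p₁ − p₀) / p₁.
PN = (0.517 − 0.191) / 0.517 = 0.326 / 0.517 ≈ 0.6306

PN ≈ 0.631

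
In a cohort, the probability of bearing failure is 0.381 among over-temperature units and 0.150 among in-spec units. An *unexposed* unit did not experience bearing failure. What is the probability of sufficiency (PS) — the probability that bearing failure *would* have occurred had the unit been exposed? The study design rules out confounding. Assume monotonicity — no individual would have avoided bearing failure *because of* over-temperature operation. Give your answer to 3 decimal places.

PS ≈ 0.272

Let p₁ = 0.381, p₀ = 0.15.
Under exogeneity and monotonicity, PS = (p₁ − p₀) / (1 − p₀).
PS = (0.381 − 0.15) / (1 − 0.15) = 0.231 / 0.85 ≈ 0.2718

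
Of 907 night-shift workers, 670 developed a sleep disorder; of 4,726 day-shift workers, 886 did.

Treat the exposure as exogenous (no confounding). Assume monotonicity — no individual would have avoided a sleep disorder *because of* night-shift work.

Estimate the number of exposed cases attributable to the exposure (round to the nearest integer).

about 500 cases

p₁ = P(outcome | exposed) = 670/907 = 0.7387
p₀ = P(outcome | unexposed) = 886/4726 = 0.18747
PN = (p₁ − p₀)/p₁ = (0.7387 − 0.18747) / 0.7387 ≈ 0.74621.
Attributable cases ≈ PN × (exposed cases) = 0.74621 × 670 ≈ 499.96.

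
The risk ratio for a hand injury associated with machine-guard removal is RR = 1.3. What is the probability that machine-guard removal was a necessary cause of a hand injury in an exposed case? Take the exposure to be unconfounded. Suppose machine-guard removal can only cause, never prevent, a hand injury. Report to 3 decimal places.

Under exogeneity and monotonicity, PN = (RR − 1) / RR = 1 − 1/RR.
PN = (1.3 − 1) / 1.3 = 0.3 / 1.3 ≈ 0.2308

PN ≈ 0.231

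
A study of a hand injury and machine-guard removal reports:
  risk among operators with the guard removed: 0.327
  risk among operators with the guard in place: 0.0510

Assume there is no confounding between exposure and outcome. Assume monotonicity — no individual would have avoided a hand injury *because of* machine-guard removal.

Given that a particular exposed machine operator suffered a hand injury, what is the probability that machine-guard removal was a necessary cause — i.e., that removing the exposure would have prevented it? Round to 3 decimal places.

Let p₁ = 0.327, p₀ = 0.051.
Under exogeneity and monotonicity, PN = (p₁ − p₀) / p₁.
PN = (0.327 − 0.051) / 0.327 = 0.276 / 0.327 ≈ 0.8440

PN ≈ 0.844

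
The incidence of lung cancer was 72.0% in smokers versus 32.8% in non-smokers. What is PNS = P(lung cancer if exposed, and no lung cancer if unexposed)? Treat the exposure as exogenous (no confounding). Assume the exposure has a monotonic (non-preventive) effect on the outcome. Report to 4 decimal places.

PNS ≈ 0.3920

p₁ = 0.72, p₀ = 0.328.
Under exogeneity and monotonicity, PNS = p₁ − p₀.
PNS = 0.72 − 0.328 = 0.392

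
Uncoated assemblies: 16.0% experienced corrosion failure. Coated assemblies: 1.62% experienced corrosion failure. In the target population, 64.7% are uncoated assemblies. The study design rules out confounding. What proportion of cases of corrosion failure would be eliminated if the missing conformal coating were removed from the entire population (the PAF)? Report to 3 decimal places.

PAF ≈ 0.852

p₁ = 0.16, p₀ = 0.0162.
Overall risk P(Y=1) = π·p₁ + (1−π)·p₀ = 0.647×0.16 + 0.353×0.0162 = 0.10924.
Under exogeneity, PAF = [P(Y=1) − p₀] / P(Y=1).
PAF = (0.10924 − 0.0162) / 0.10924 ≈ 0.8517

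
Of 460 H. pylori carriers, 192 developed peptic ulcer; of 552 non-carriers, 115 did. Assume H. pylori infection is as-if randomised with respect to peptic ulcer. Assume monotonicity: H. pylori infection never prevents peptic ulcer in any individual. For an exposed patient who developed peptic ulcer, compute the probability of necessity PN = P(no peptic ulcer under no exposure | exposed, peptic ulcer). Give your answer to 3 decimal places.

p₁ = P(outcome | exposed) = 192/460 = 0.41739
p₀ = P(outcome | unexposed) = 115/552 = 0.20833
Under exogeneity and monotonicity, PN = (p₁ − p₀) / p₁.
PN = (0.41739 − 0.20833) / 0.41739 = 0.20906 / 0.41739 ≈ 0.5009

PN ≈ 0.501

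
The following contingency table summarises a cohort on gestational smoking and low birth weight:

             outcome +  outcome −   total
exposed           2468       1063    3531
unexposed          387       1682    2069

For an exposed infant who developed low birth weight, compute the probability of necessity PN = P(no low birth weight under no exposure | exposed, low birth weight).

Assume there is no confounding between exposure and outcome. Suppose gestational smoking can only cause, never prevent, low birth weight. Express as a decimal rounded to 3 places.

p₁ = P(outcome | exposed) = 2468/3531 = 0.69895
p₀ = P(outcome | unexposed) = 387/2069 = 0.18705
Under exogeneity and monotonicity, PN = (p₁ − p₀) / p₁.
PN = (0.69895 − 0.18705) / 0.69895 = 0.51191 / 0.69895 ≈ 0.7324

PN ≈ 0.732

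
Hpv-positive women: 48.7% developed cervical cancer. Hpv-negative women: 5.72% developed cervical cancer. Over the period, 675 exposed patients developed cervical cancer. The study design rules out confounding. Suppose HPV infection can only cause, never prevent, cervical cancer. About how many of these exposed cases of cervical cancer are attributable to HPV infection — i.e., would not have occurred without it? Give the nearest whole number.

p₁ = 0.487, p₀ = 0.0572.
PN = (p₁ − p₀)/p₁ = (0.487 − 0.0572) / 0.487 ≈ 0.88255.
Attributable cases ≈ PN × (exposed cases) = 0.88255 × 675 ≈ 595.72.

about 596 cases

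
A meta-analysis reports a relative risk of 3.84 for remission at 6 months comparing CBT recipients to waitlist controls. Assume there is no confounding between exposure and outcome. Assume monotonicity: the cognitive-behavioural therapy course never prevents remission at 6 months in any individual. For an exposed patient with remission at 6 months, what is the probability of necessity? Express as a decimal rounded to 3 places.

PN ≈ 0.740

Under exogeneity and monotonicity, PN = (RR − 1) / RR = 1 − 1/RR.
PN = (3.84 − 1) / 3.84 = 2.84 / 3.84 ≈ 0.7396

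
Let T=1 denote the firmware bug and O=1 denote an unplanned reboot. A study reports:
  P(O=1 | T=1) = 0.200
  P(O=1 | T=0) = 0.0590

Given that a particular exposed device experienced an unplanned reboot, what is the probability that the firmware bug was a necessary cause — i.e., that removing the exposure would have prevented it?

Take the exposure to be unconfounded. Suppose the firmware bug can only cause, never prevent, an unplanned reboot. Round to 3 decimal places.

PN ≈ 0.705

Let p₁ = 0.2, p₀ = 0.059.
Under exogeneity and monotonicity, PN = (p₁ − p₀) / p₁.
PN = (0.2 − 0.059) / 0.2 = 0.141 / 0.2 ≈ 0.7050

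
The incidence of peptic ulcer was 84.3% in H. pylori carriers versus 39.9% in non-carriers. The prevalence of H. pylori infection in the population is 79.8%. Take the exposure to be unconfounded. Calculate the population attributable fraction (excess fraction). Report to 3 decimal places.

p₁ = 0.843, p₀ = 0.399.
Overall risk P(Y=1) = π·p₁ + (1−π)·p₀ = 0.798×0.843 + 0.202×0.399 = 0.75331.
Under exogeneity, PAF = [P(Y=1) − p₀] / P(Y=1).
PAF = (0.75331 − 0.399) / 0.75331 ≈ 0.4703

PAF ≈ 0.470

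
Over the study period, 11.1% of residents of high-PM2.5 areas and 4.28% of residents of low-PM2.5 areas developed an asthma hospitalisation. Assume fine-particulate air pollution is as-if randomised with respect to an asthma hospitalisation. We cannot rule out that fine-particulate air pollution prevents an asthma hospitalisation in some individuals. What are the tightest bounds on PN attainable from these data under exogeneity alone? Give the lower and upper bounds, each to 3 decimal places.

p₁ = 0.111, p₀ = 0.0428.
Under exogeneity alone the bounds on PN are max{0,(p₁−p₀)/p₁} ≤ PN ≤ min{1,(1−p₀)/p₁}.
  lower = (p₁ − p₀)/p₁ = 0.0682 / 0.111 ≈ 0.6144
  upper = min{1, (1 − p₀)/p₁} = 0.9572 / 0.111 ≈ 8.6234 → capped at 1

0.614 ≤ PN ≤ 1.000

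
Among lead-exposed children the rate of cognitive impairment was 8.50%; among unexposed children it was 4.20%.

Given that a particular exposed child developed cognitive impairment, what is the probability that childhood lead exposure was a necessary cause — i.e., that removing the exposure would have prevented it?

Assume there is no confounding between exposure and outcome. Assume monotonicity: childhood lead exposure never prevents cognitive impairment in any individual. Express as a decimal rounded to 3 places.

PN ≈ 0.506

p₁ = 0.085, p₀ = 0.042.
Under exogeneity and monotonicity, PN = (p₁ − p₀) / p₁.
PN = (0.085 − 0.042) / 0.085 = 0.043 / 0.085 ≈ 0.5059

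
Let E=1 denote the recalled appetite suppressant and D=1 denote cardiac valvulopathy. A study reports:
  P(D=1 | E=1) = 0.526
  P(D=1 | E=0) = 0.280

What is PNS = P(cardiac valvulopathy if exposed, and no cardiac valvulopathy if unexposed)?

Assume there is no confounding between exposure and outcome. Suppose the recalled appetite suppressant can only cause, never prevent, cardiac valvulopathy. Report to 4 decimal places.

Let p₁ = 0.526, p₀ = 0.28.
Under exogeneity and monotonicity, PNS = p₁ − p₀.
PNS = 0.526 − 0.28 = 0.246

PNS ≈ 0.2460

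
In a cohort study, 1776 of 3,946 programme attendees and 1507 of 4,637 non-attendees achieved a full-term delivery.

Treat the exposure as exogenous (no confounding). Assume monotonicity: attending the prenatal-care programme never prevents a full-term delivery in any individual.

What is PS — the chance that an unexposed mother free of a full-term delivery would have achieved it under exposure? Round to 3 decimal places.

p₁ = P(outcome | exposed) = 1776/3946 = 0.45008
p₀ = P(outcome | unexposed) = 1507/4637 = 0.32499
Under exogeneity and monotonicity, PS = (p₁ − p₀) / (1 − p₀).
PS = (0.45008 − 0.32499) / (1 − 0.32499) = 0.12508 / 0.67501 ≈ 0.1853

PS ≈ 0.185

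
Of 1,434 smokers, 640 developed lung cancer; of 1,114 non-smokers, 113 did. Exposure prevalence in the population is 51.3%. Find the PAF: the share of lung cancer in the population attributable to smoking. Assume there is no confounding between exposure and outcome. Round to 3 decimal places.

p₁ = P(outcome | exposed) = 640/1434 = 0.4463
p₀ = P(outcome | unexposed) = 113/1114 = 0.10144
Overall risk P(Y=1) = π·p₁ + (1−π)·p₀ = 0.513×0.4463 + 0.487×0.10144 = 0.27835.
Under exogeneity, PAF = [P(Y=1) − p₀] / P(Y=1).
PAF = (0.27835 − 0.10144) / 0.27835 ≈ 0.6356

PAF ≈ 0.636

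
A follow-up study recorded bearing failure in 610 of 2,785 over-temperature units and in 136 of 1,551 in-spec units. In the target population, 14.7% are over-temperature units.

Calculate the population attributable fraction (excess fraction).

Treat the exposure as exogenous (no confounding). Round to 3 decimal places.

p₁ = P(outcome | exposed) = 610/2785 = 0.21903
p₀ = P(outcome | unexposed) = 136/1551 = 0.087685
Overall risk P(Y=1) = π·p₁ + (1−π)·p₀ = 0.147×0.21903 + 0.853×0.087685 = 0.10699.
Under exogeneity, PAF = [P(Y=1) − p₀] / P(Y=1).
PAF = (0.10699 − 0.087685) / 0.10699 ≈ 0.1805

PAF ≈ 0.180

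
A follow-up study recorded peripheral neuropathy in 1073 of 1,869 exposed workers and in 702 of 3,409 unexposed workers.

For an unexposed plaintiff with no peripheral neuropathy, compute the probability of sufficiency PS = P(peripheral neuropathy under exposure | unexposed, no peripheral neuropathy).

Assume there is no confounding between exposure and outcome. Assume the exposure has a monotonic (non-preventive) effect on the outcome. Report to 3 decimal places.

p₁ = P(outcome | exposed) = 1073/1869 = 0.5741
p₀ = P(outcome | unexposed) = 702/3409 = 0.20593
Under exogeneity and monotonicity, PS = (p₁ − p₀) / (1 − p₀).
PS = (0.5741 − 0.20593) / (1 − 0.20593) = 0.36818 / 0.79407 ≈ 0.4637

PS ≈ 0.464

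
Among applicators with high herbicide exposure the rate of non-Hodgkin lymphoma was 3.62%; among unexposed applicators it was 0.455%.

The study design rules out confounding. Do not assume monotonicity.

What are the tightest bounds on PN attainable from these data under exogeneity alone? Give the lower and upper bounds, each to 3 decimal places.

0.874 ≤ PN ≤ 1.000

p₁ = 0.0362, p₀ = 0.00455.
Under exogeneity alone the bounds on PN are max{0,(p₁−p₀)/p₁} ≤ PN ≤ min{1,(1−p₀)/p₁}.
  lower = (p₁ − p₀)/p₁ = 0.03165 / 0.0362 ≈ 0.8743
  upper = min{1, (1 − p₀)/p₁} = 0.99545 / 0.0362 ≈ 27.4986 → capped at 1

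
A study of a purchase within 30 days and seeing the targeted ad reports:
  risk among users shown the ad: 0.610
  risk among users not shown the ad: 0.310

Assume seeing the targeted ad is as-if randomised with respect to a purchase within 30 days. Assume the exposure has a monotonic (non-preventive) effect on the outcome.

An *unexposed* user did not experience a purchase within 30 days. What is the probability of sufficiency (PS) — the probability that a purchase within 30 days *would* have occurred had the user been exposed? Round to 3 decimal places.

PS ≈ 0.435

Let p₁ = 0.61, p₀ = 0.31.
Under exogeneity and monotonicity, PS = (p₁ − p₀) / (1 − p₀).
PS = (0.61 − 0.31) / (1 − 0.31) = 0.3 / 0.69 ≈ 0.4348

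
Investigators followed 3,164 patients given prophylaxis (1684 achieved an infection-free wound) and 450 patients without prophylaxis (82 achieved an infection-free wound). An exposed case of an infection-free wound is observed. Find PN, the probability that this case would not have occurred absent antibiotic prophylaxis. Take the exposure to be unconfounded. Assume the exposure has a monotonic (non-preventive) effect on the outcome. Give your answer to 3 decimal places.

p₁ = P(outcome | exposed) = 1684/3164 = 0.53224
p₀ = P(outcome | unexposed) = 82/450 = 0.18222
Under exogeneity and monotonicity, PN = (p₁ − p₀) / p₁.
PN = (0.53224 − 0.18222) / 0.53224 = 0.35002 / 0.53224 ≈ 0.6576

PN ≈ 0.658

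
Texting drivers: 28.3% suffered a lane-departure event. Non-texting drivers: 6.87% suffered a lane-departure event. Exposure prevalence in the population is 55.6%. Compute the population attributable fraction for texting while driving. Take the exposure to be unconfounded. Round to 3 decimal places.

PAF ≈ 0.634

p₁ = 0.283, p₀ = 0.0687.
Overall risk P(Y=1) = π·p₁ + (1−π)·p₀ = 0.556×0.283 + 0.444×0.0687 = 0.18785.
Under exogeneity, PAF = [P(Y=1) − p₀] / P(Y=1).
PAF = (0.18785 − 0.0687) / 0.18785 ≈ 0.6343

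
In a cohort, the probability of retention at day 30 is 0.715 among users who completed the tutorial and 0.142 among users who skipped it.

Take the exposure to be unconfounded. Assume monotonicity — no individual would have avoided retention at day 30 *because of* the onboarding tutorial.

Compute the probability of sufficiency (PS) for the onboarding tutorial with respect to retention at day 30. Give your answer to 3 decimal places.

PS ≈ 0.668

Let p₁ = 0.715, p₀ = 0.142.
Under exogeneity and monotonicity, PS = (p₁ − p₀) / (1 − p₀).
PS = (0.715 − 0.142) / (1 − 0.142) = 0.573 / 0.858 ≈ 0.6678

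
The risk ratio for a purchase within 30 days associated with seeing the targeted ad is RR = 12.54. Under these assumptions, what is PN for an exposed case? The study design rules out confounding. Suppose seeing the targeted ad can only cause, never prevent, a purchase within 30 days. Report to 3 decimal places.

Under exogeneity and monotonicity, PN = (RR − 1) / RR = 1 − 1/RR.
PN = (12.54 − 1) / 12.54 = 11.54 / 12.54 ≈ 0.9203

PN ≈ 0.920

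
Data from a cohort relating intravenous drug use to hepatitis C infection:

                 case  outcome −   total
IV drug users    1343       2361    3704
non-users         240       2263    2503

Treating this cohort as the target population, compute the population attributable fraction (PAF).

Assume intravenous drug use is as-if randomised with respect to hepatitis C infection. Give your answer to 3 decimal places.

p₁ = P(outcome | exposed) = 1343/3704 = 0.36258
p₀ = P(outcome | unexposed) = 240/2503 = 0.095885
Exposure prevalence π = 3704/6207 = 0.59675; overall risk P(Y=1) = 0.25503.
Under exogeneity, PAF = [P(Y=1) − p₀]/P(Y=1).
PAF = (0.25503 − 0.095885) / 0.25503 ≈ 0.6240

PAF ≈ 0.624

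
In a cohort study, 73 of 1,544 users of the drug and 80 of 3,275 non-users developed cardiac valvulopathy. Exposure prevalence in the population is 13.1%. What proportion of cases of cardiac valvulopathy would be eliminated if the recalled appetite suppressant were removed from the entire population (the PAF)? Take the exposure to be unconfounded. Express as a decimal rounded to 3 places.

PAF ≈ 0.109

p₁ = P(outcome | exposed) = 73/1544 = 0.04728
p₀ = P(outcome | unexposed) = 80/3275 = 0.024427
Overall risk P(Y=1) = π·p₁ + (1−π)·p₀ = 0.131×0.04728 + 0.869×0.024427 = 0.027421.
Under exogeneity, PAF = [P(Y=1) − p₀] / P(Y=1).
PAF = (0.027421 − 0.024427) / 0.027421 ≈ 0.1092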